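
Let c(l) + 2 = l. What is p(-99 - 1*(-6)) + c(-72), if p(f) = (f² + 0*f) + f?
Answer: 8482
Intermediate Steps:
p(f) = f + f² (p(f) = (f² + 0) + f = f² + f = f + f²)
c(l) = -2 + l
p(-99 - 1*(-6)) + c(-72) = (-99 - 1*(-6))*(1 + (-99 - 1*(-6))) + (-2 - 72) = (-99 + 6)*(1 + (-99 + 6)) - 74 = -93*(1 - 93) - 74 = -93*(-92) - 74 = 8556 - 74 = 8482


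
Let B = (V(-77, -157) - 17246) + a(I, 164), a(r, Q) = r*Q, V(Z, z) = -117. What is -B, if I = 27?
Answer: 12935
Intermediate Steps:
a(r, Q) = Q*r
B = -12935 (B = (-117 - 17246) + 164*27 = -17363 + 4428 = -12935)
-B = -1*(-12935) = 12935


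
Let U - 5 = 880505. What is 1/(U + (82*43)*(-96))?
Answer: 1/542014 ≈ 1.8450e-6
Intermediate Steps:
U = 880510 (U = 5 + 880505 = 880510)
1/(U + (82*43)*(-96)) = 1/(880510 + (82*43)*(-96)) = 1/(880510 + 3526*(-96)) = 1/(880510 - 338496) = 1/542014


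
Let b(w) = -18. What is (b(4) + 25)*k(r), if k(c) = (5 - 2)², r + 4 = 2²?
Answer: 63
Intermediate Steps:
r = 0 (r = -4 + 2² = -4 + 4 = 0)
k(c) = 9 (k(c) = 3² = 9)
(b(4) + 25)*k(r) = (-18 + 25)*9 = 7*9 = 63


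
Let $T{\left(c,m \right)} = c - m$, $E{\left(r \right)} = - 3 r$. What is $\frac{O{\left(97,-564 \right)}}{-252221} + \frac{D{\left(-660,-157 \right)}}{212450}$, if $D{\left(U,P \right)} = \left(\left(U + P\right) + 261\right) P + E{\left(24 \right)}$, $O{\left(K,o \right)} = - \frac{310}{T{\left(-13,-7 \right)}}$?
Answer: $\frac{942331673}{2296472205} \approx 0.41034$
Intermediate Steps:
$O{\left(K,o \right)} = \frac{155}{3}$ ($O{\left(K,o \right)} = - \frac{310}{-13 - -7} = - \frac{310}{-13 + 7} = - \frac{310}{-6} = \left(-310\right) \left(- \frac{1}{6}\right) = \frac{155}{3}$)
$D{\left(U,P \right)} = -72 + P \left(261 + P + U\right)$ ($D{\left(U,P \right)} = \left(\left(U + P\right) + 261\right) P - 72 = \left(\left(P + U\right) + 261\right) P - 72 = \left(261 + P + U\right) P - 72 = P \left(261 + P + U\right) - 72 = -72 + P \left(261 + P + U\right)$)
$\frac{O{\left(97,-564 \right)}}{-252221} + \frac{D{\left(-660,-157 \right)}}{212450} = \frac{155}{3 \left(-252221\right)} + \frac{-72 + \left(-157\right)^{2} + 261 \left(-157\right) - -103620}{212450} = \frac{155}{3} \left(- \frac{1}{252221}\right) + \left(-72 + 24649 - 40977 + 103620\right) \frac{1}{212450} = - \frac{155}{756663} + 87220 \cdot \frac{1}{212450} = - \frac{155}{756663} + \frac{1246}{3035} = \frac{942331673}{2296472205}$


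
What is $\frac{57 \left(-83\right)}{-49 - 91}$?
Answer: $\frac{4731}{140} \approx 33.793$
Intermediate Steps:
$\frac{57 \left(-83\right)}{-49 - 91} = - \frac{4731}{-140} = \left(-4731\right) \left(- \frac{1}{140}\right) = \frac{4731}{140}$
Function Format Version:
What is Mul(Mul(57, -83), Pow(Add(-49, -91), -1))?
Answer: Rational(4731, 140) ≈ 33.793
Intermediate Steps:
Mul(Mul(57, -83), Pow(Add(-49, -91), -1)) = Mul(-4731, Pow(-140, -1)) = Mul(-4731, Rational(-1, 140)) = Rational(4731, 140)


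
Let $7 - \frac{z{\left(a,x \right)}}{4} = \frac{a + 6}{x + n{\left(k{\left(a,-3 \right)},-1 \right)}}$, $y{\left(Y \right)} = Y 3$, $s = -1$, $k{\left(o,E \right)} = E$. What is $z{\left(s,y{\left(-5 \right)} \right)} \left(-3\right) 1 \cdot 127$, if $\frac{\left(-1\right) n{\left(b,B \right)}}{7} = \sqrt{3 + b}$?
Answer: $-11176$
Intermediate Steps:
$n{\left(b,B \right)} = - 7 \sqrt{3 + b}$
$y{\left(Y \right)} = 3 Y$
$z{\left(a,x \right)} = 28 - \frac{4 \left(6 + a\right)}{x}$ ($z{\left(a,x \right)} = 28 - 4 \frac{a + 6}{x - 7 \sqrt{3 - 3}} = 28 - 4 \frac{6 + a}{x - 7 \sqrt{0}} = 28 - 4 \frac{6 + a}{x - 0} = 28 - 4 \frac{6 + a}{x + 0} = 28 - 4 \frac{6 + a}{x} = 28 - \frac{4 \left(6 + a\right)}{x}$)
$z{\left(s,y{\left(-5 \right)} \right)} \left(-3\right) 1 \cdot 127 = \frac{4 \left(-6 - -1 + 7 \cdot 3 \left(-5\right)\right)}{3 \left(-5\right)} \left(-3\right) 1 \cdot 127 = \frac{4 \left(-6 + 1 + 7 \left(-15\right)\right)}{-15} \left(-3\right) 1 \cdot 127 = 4 \left(- \frac{1}{15}\right) \left(-6 + 1 - 105\right) \left(-3\right) 1 \cdot 127 = 4 \left(- \frac{1}{15}\right) \left(-110\right) \left(-3\right) 1 \cdot 127 = \frac{88}{3} \left(-3\right) 1 \cdot 127 = \left(-88\right) 1 \cdot 127 = \left(-88\right) 127 = -11176$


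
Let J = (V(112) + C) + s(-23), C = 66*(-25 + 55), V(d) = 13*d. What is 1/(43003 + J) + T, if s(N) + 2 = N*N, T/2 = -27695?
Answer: -2601446739/46966 ≈ -55390.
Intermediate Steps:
T = -55390 (T = 2*(-27695) = -55390)
C = 1980 (C = 66*30 = 1980)
s(N) = -2 + N² (s(N) = -2 + N*N = -2 + N²)
J = 3963 (J = (13*112 + 1980) + (-2 + (-23)²) = (1456 + 1980) + (-2 + 529) = 3436 + 527 = 3963)
1/(43003 + J) + T = 1/(43003 + 3963) - 55390 = 1/46966 - 55390 = -2601446739/46966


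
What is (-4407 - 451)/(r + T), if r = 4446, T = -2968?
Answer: -2429/739 ≈ -3.2869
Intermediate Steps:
(-4407 - 451)/(r + T) = (-4407 - 451)/(4446 - 2968) = -4858/1478 = -4858*1/1478 = -2429/739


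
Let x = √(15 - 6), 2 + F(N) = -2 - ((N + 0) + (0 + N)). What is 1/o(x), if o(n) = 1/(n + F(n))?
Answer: -7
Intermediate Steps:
F(N) = -4 - 2*N (F(N) = -2 + (-2 - ((N + 0) + (0 + N))) = -2 + (-2 - (N + N)) = -2 + (-2 - 2*N) = -4 - 2*N)
x = 3 (x = √9 = 3)
o(n) = 1/(-4 - n) (o(n) = 1/(n + (-4 - 2*n)) = 1/(-4 - n))
1/o(x) = 1/(1/(-4 - 1*3)) = 1/(1/(-4 - 3)) = 1/(1/(-7)) = 1/(-⅐) = -7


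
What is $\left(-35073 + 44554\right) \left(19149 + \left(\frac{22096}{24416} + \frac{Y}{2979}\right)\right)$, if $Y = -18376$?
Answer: $\frac{825098676643489}{4545954} \approx 1.815 \cdot 10^{8}$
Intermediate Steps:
$\left(-35073 + 44554\right) \left(19149 + \left(\frac{22096}{24416} + \frac{Y}{2979}\right)\right) = \left(-35073 + 44554\right) \left(19149 + \left(\frac{22096}{24416} - \frac{18376}{2979}\right)\right) = 9481 \left(19149 + \left(22096 \cdot \frac{1}{24416} - \frac{18376}{2979}\right)\right) = 9481 \left(19149 + \left(\frac{1381}{1526} - \frac{18376}{2979}\right)\right) = 9481 \left(19149 - \frac{23927777}{4545954}\right) = 9481 \cdot \frac{87026545369}{4545954} = \frac{825098676643489}{4545954}$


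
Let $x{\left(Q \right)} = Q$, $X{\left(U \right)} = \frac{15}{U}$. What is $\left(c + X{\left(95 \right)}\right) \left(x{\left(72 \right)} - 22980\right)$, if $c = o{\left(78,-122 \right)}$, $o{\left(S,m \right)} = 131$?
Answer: $- \frac{57086736}{19} \approx -3.0046 \cdot 10^{6}$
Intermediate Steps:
$c = 131$
$\left(c + X{\left(95 \right)}\right) \left(x{\left(72 \right)} - 22980\right) = \left(131 + \frac{15}{95}\right) \left(72 - 22980\right) = \left(131 + 15 \cdot \frac{1}{95}\right) \left(-22908\right) = \left(131 + \frac{3}{19}\right) \left(-22908\right) = \frac{2492}{19} \left(-22908\right) = - \frac{57086736}{19}$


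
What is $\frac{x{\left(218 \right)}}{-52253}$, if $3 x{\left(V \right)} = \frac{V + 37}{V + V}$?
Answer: $- \frac{85}{22782308} \approx -3.731 \cdot 10^{-6}$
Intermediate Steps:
$x{\left(V \right)} = \frac{37 + V}{6 V}$ ($x{\left(V \right)} = \frac{\left(V + 37\right) \frac{1}{V + V}}{3} = \frac{\left(37 + V\right) \frac{1}{2 V}}{3} = \frac{\frac{1}{2} \frac{1}{V} \left(37 + V\right)}{3} = \frac{37 + V}{6 V}$)
$\frac{x{\left(218 \right)}}{-52253} = \frac{\frac{1}{6} \cdot \frac{1}{218} \left(37 + 218\right)}{-52253} = \frac{1}{6} \cdot \frac{1}{218} \cdot 255 \left(- \frac{1}{52253}\right) = \frac{85}{436} \left(- \frac{1}{52253}\right) = - \frac{85}{22782308}$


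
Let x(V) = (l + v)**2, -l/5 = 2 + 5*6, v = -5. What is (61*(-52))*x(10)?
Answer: -86357700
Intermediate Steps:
l = -160 (l = -5*(2 + 5*6) = -5*(2 + 30) = -5*32 = -160)
x(V) = 27225 (x(V) = (-160 - 5)**2 = (-165)**2 = 27225)
(61*(-52))*x(10) = (61*(-52))*27225 = -3172*27225 = -86357700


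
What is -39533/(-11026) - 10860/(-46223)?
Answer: 1947076219/509654798 ≈ 3.8204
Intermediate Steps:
-39533/(-11026) - 10860/(-46223) = -39533*(-1/11026) - 10860*(-1/46223) = 39533/11026 + 10860/46223 = 1947076219/509654798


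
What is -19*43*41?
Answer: -33497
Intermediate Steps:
-19*43*41 = -817*41 = -33497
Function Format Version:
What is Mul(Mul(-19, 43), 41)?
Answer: -33497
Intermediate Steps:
Mul(Mul(-19, 43), 41) = Mul(-817, 41) = -33497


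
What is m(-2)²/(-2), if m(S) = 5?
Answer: -25/2 ≈ -12.500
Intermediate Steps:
m(-2)²/(-2) = 5²/(-2) = 25*(-½) = -25/2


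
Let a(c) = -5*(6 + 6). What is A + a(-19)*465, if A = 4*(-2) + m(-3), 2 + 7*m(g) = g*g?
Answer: -27907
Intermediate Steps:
m(g) = -2/7 + g²/7 (m(g) = -2/7 + (g*g)/7 = -2/7 + g²/7)
A = -7 (A = 4*(-2) + (-2/7 + (⅐)*(-3)²) = -8 + (-2/7 + (⅐)*9) = -8 + (-2/7 + 9/7) = -8 + 1 = -7)
a(c) = -60 (a(c) = -5*12 = -60)
A + a(-19)*465 = -7 - 60*465 = -7 - 27900 = -27907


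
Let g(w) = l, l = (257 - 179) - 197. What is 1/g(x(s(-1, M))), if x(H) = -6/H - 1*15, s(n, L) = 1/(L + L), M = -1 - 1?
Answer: -1/119 ≈ -0.0084034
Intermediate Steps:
M = -2
l = -119 (l = 78 - 197 = -119)
s(n, L) = 1/(2*L)
x(H) = -15 - 6/H (x(H) = -6/H - 15 = -15 - 6/H)
g(w) = -119
1/g(x(s(-1, M))) = 1/(-119) = -1/119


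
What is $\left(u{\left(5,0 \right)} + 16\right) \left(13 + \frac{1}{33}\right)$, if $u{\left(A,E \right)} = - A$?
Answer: $\frac{430}{3} \approx 143.33$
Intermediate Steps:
$\left(u{\left(5,0 \right)} + 16\right) \left(13 + \frac{1}{33}\right) = \left(\left(-1\right) 5 + 16\right) \left(13 + \frac{1}{33}\right) = \left(-5 + 16\right) \left(13 + \frac{1}{33}\right) = 11 \cdot \frac{430}{33} = \frac{430}{3}$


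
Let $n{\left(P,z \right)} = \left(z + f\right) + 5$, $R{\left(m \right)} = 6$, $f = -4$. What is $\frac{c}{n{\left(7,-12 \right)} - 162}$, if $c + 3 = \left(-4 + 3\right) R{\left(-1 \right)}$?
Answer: $\frac{9}{173} \approx 0.052023$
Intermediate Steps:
$c = -9$ ($c = -3 + \left(-4 + 3\right) 6 = -3 - 6 = -9$)
$n{\left(P,z \right)} = 1 + z$ ($n{\left(P,z \right)} = \left(z - 4\right) + 5 = \left(-4 + z\right) + 5 = 1 + z$)
$\frac{c}{n{\left(7,-12 \right)} - 162} = - \frac{9}{\left(1 - 12\right) - 162} = - \frac{9}{-11 - 162} = - \frac{9}{-173} = \left(-9\right) \left(- \frac{1}{173}\right) = \frac{9}{173}$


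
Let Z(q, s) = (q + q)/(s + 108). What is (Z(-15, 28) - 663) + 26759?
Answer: 1774513/68 ≈ 26096.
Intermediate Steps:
Z(q, s) = 2*q/(108 + s) (Z(q, s) = (2*q)/(108 + s) = 2*q/(108 + s))
(Z(-15, 28) - 663) + 26759 = (2*(-15)/(108 + 28) - 663) + 26759 = (2*(-15)/136 - 663) + 26759 = (2*(-15)*(1/136) - 663) + 26759 = (-15/68 - 663) + 26759 = -45099/68 + 26759 = 1774513/68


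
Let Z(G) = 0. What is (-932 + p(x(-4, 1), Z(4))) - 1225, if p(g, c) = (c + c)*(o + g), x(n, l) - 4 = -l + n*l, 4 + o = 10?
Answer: -2157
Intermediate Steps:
o = 6 (o = -4 + 10 = 6)
x(n, l) = 4 - l + l*n (x(n, l) = 4 + (-l + n*l) = 4 + (-l + l*n) = 4 - l + l*n)
p(g, c) = 2*c*(6 + g) (p(g, c) = (c + c)*(6 + g) = (2*c)*(6 + g) = 2*c*(6 + g))
(-932 + p(x(-4, 1), Z(4))) - 1225 = (-932 + 2*0*(6 + (4 - 1*1 + 1*(-4)))) - 1225 = (-932 + 2*0*(6 + (4 - 1 - 4))) - 1225 = (-932 + 2*0*(6 - 1)) - 1225 = (-932 + 2*0*5) - 1225 = (-932 + 0) - 1225 = -932 - 1225 = -2157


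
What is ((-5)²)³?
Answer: 15625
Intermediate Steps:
((-5)²)³ = 25³ = 15625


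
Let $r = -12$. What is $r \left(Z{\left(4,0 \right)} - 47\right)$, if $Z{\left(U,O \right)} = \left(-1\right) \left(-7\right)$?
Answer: $480$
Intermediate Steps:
$Z{\left(U,O \right)} = 7$
$r \left(Z{\left(4,0 \right)} - 47\right) = - 12 \left(7 - 47\right) = \left(-12\right) \left(-40\right) = 480$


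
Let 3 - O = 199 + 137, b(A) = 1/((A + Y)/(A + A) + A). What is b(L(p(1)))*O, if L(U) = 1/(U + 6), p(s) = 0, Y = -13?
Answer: 999/115 ≈ 8.6870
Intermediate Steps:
L(U) = 1/(6 + U)
b(A) = 1/(A + (-13 + A)/(2*A)) (b(A) = 1/((A - 13)/(A + A) + A) = 1/((-13 + A)/((2*A)) + A) = 1/((-13 + A)*(1/(2*A)) + A) = 1/((-13 + A)/(2*A) + A) = 1/(A + (-13 + A)/(2*A)))
O = -333 (O = 3 - (199 + 137) = 3 - 1*336 = 3 - 336 = -333)
b(L(p(1)))*O = (2/((6 + 0)*(-13 + 1/(6 + 0) + 2*(1/(6 + 0))²)))*(-333) = (2/(6*(-13 + 1/6 + 2*(1/6)²)))*(-333) = (2*(⅙)/(-13 + ⅙ + 2*(⅙)²))*(-333) = (2*(⅙)/(-13 + ⅙ + 2*(1/36)))*(-333) = (2*(⅙)/(-13 + ⅙ + 1/18))*(-333) = (2*(⅙)/(-115/9))*(-333) = (2*(⅙)*(-9/115))*(-333) = -3/115*(-333) = 999/115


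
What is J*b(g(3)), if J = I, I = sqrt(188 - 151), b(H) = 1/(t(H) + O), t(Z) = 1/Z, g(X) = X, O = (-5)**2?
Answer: 3*sqrt(37)/76 ≈ 0.24011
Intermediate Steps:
O = 25
t(Z) = 1/Z
b(H) = 1/(25 + 1/H) (b(H) = 1/(1/H + 25) = 1/(25 + 1/H))
I = sqrt(37) ≈ 6.0828
J = sqrt(37) ≈ 6.0828
J*b(g(3)) = sqrt(37)*(3/(1 + 25*3)) = sqrt(37)*(3/(1 + 75)) = sqrt(37)*(3/76) = 3*sqrt(37)/76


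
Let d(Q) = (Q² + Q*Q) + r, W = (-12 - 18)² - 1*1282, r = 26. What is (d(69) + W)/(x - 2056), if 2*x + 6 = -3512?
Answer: -9166/3815 ≈ -2.4026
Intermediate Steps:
x = -1759 (x = -3 + (½)*(-3512) = -3 - 1756 = -1759)
W = -382 (W = (-30)² - 1282 = 900 - 1282 = -382)
d(Q) = 26 + 2*Q² (d(Q) = (Q² + Q*Q) + 26 = (Q² + Q²) + 26 = 2*Q² + 26 = 26 + 2*Q²)
(d(69) + W)/(x - 2056) = ((26 + 2*69²) - 382)/(-1759 - 2056) = ((26 + 2*4761) - 382)/(-3815) = ((26 + 9522) - 382)*(-1/3815) = (9548 - 382)*(-1/3815) = 9166*(-1/3815) = -9166/3815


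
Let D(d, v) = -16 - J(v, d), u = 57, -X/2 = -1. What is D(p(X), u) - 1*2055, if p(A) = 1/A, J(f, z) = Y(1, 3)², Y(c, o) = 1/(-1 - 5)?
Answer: -74557/36 ≈ -2071.0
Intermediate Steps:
X = 2 (X = -2*(-1) = 2)
Y(c, o) = -⅙ (Y(c, o) = 1/(-6) = -⅙)
J(f, z) = 1/36 (J(f, z) = (-⅙)² = 1/36)
D(d, v) = -577/36 (D(d, v) = -16 - 1*1/36 = -16 - 1/36 = -577/36)
D(p(X), u) - 1*2055 = -577/36 - 1*2055 = -577/36 - 2055 = -74557/36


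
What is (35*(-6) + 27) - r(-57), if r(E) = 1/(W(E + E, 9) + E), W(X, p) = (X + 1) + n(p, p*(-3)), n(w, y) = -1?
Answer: -31292/171 ≈ -182.99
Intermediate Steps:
W(X, p) = X (W(X, p) = (X + 1) - 1 = (1 + X) - 1 = X)
r(E) = 1/(3*E) (r(E) = 1/((E + E) + E) = 1/(2*E + E) = 1/(3*E))
(35*(-6) + 27) - r(-57) = (35*(-6) + 27) - 1/(3*(-57)) = (-210 + 27) - (-1)/(3*57) = -183 - 1*(-1/171) = -183 + 1/171 = -31292/171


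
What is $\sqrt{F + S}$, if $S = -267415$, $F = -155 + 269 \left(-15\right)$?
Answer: $i \sqrt{271605} \approx 521.16 i$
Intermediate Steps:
$F = -4190$ ($F = -155 - 4035 = -4190$)
$\sqrt{F + S} = \sqrt{-4190 - 267415} = \sqrt{-271605} = i \sqrt{271605}$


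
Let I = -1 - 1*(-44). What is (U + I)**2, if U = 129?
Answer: 29584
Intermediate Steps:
I = 43 (I = -1 + 44 = 43)
(U + I)**2 = (129 + 43)**2 = 172**2 = 29584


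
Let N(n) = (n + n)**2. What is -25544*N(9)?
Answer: -8276256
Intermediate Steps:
N(n) = 4*n**2 (N(n) = (2*n)**2 = 4*n**2)
-25544*N(9) = -102176*9**2 = -102176*81 = -25544*324 = -8276256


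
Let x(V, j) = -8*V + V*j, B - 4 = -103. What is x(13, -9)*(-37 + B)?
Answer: 30056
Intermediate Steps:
B = -99 (B = 4 - 103 = -99)
x(13, -9)*(-37 + B) = (13*(-8 - 9))*(-37 - 99) = (13*(-17))*(-136) = -221*(-136) = 30056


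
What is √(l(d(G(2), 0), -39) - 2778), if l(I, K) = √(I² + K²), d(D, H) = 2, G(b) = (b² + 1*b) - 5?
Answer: √(-2778 + 5*√61) ≈ 52.335*I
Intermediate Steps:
G(b) = -5 + b + b² (G(b) = (b² + b) - 5 = (b + b²) - 5 = -5 + b + b²)
√(l(d(G(2), 0), -39) - 2778) = √(√(2² + (-39)²) - 2778) = √(√(4 + 1521) - 2778) = √(√1525 - 2778) = √(5*√61 - 2778) = √(-2778 + 5*√61)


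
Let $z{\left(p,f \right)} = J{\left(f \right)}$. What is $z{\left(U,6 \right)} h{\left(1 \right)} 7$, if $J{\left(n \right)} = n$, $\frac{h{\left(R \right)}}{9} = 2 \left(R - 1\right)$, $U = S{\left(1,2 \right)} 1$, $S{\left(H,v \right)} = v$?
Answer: $0$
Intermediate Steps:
$U = 2$ ($U = 2 \cdot 1 = 2$)
$h{\left(R \right)} = -18 + 18 R$ ($h{\left(R \right)} = 9 \cdot 2 \left(R - 1\right) = 9 \cdot 2 \left(-1 + R\right) = 9 \left(-2 + 2 R\right) = -18 + 18 R$)
$z{\left(p,f \right)} = f$
$z{\left(U,6 \right)} h{\left(1 \right)} 7 = 6 \left(-18 + 18 \cdot 1\right) 7 = 6 \left(-18 + 18\right) 7 = 6 \cdot 0 \cdot 7 = 0 \cdot 7 = 0$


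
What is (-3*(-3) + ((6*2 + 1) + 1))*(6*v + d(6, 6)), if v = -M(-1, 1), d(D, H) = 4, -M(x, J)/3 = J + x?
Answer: 92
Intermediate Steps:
M(x, J) = -3*J - 3*x (M(x, J) = -3*(J + x) = -3*J - 3*x)
v = 0 (v = -(-3*1 - 3*(-1)) = -(-3 + 3) = -1*0 = 0)
(-3*(-3) + ((6*2 + 1) + 1))*(6*v + d(6, 6)) = (-3*(-3) + ((6*2 + 1) + 1))*(6*0 + 4) = (9 + ((12 + 1) + 1))*(0 + 4) = (9 + (13 + 1))*4 = (9 + 14)*4 = 23*4 = 92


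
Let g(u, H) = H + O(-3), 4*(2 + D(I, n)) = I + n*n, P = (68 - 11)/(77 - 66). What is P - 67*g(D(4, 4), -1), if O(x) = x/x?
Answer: 57/11 ≈ 5.1818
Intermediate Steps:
O(x) = 1
P = 57/11 ≈ 5.1818
D(I, n) = -2 + I/4 + n**2/4 (D(I, n) = -2 + (I + n*n)/4 = -2 + (I + n**2)/4 = -2 + (I/4 + n**2/4) = -2 + I/4 + n**2/4)
g(u, H) = 1 + H (g(u, H) = H + 1 = 1 + H)
P - 67*g(D(4, 4), -1) = 57/11 - 67*(1 - 1) = 57/11 - 67*0 = 57/11 + 0 = 57/11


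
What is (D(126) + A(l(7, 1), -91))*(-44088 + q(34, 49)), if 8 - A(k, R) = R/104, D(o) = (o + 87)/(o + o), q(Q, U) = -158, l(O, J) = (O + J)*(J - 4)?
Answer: -36126859/84 ≈ -4.3008e+5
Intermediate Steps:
l(O, J) = (-4 + J)*(J + O) (l(O, J) = (J + O)*(-4 + J) = (-4 + J)*(J + O))
D(o) = (87 + o)/(2*o) (D(o) = (87 + o)/((2*o)) = (87 + o)*(1/(2*o)) = (87 + o)/(2*o))
A(k, R) = 8 - R/104
(D(126) + A(l(7, 1), -91))*(-44088 + q(34, 49)) = ((½)*(87 + 126)/126 + (8 - 1/104*(-91)))*(-44088 - 158) = ((½)*(1/126)*213 + (8 + 7/8))*(-44246) = (71/84 + 71/8)*(-44246) = (1633/168)*(-44246) = -36126859/84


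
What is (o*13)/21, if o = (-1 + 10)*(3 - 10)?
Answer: -39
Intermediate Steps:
o = -63 (o = 9*(-7) = -63)
(o*13)/21 = -63*13/21 = -819*1/21 = -39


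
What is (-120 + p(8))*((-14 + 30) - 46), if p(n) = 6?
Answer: 3420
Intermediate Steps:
(-120 + p(8))*((-14 + 30) - 46) = (-120 + 6)*((-14 + 30) - 46) = -114*(16 - 46) = -114*(-30) = 3420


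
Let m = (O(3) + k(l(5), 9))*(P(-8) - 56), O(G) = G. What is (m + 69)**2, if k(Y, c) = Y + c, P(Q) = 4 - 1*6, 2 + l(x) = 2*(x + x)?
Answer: 2792241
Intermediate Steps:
l(x) = -2 + 4*x (l(x) = -2 + 2*(x + x) = -2 + 2*(2*x) = -2 + 4*x)
P(Q) = -2 (P(Q) = 4 - 6 = -2)
m = -1740 (m = (3 + ((-2 + 4*5) + 9))*(-2 - 56) = (3 + ((-2 + 20) + 9))*(-58) = (3 + (18 + 9))*(-58) = (3 + 27)*(-58) = 30*(-58) = -1740)
(m + 69)**2 = (-1740 + 69)**2 = (-1671)**2 = 2792241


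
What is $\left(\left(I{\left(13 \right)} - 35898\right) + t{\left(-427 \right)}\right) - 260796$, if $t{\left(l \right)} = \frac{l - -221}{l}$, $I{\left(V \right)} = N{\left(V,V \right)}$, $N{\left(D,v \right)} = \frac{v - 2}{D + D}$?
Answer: $- \frac{3293886735}{11102} \approx -2.9669 \cdot 10^{5}$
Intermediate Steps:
$N{\left(D,v \right)} = \frac{-2 + v}{2 D}$
$I{\left(V \right)} = \frac{-2 + V}{2 V}$
$t{\left(l \right)} = \frac{221 + l}{l}$ ($t{\left(l \right)} = \frac{l + 221}{l} = \frac{221 + l}{l}$)
$\left(\left(I{\left(13 \right)} - 35898\right) + t{\left(-427 \right)}\right) - 260796 = \left(\left(\frac{-2 + 13}{2 \cdot 13} - 35898\right) + \frac{221 - 427}{-427}\right) - 260796 = \left(\left(\frac{1}{2} \cdot \frac{1}{13} \cdot 11 - 35898\right) - - \frac{206}{427}\right) - 260796 = \left(\left(\frac{11}{26} - 35898\right) + \frac{206}{427}\right) - 260796 = \left(- \frac{933337}{26} + \frac{206}{427}\right) - 260796 = - \frac{398529543}{11102} - 260796 = - \frac{3293886735}{11102}$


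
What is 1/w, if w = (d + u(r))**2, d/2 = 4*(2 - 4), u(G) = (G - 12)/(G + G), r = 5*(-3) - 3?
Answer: 36/8281 ≈ 0.0043473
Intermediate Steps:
r = -18 (r = -15 - 3 = -18)
u(G) = (-12 + G)/(2*G) (u(G) = (-12 + G)/((2*G)) = (-12 + G)*(1/(2*G)) = (-12 + G)/(2*G))
d = -16 (d = 2*(4*(2 - 4)) = 2*(4*(-2)) = 2*(-8) = -16)
w = 8281/36 (w = (-16 + (1/2)*(-12 - 18)/(-18))**2 = (-16 + (1/2)*(-1/18)*(-30))**2 = (-16 + 5/6)**2 = (-91/6)**2 = 8281/36 ≈ 230.03)
1/w = 1/(8281/36) = 36/8281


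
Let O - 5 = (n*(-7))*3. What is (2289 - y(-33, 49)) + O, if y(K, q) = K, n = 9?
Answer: 2138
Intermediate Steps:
O = -184 (O = 5 + (9*(-7))*3 = 5 - 63*3 = 5 - 189 = -184)
(2289 - y(-33, 49)) + O = (2289 - 1*(-33)) - 184 = (2289 + 33) - 184 = 2322 - 184 = 2138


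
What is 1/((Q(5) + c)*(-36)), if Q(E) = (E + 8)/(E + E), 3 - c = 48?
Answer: 5/7866 ≈ 0.00063565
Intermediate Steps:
c = -45 (c = 3 - 1*48 = 3 - 48 = -45)
Q(E) = (8 + E)/(2*E) (Q(E) = (8 + E)/((2*E)) = (8 + E)*(1/(2*E)) = (8 + E)/(2*E))
1/((Q(5) + c)*(-36)) = 1/(((½)*(8 + 5)/5 - 45)*(-36)) = 1/(((½)*(⅕)*13 - 45)*(-36)) = 1/((13/10 - 45)*(-36)) = 1/(-437/10*(-36)) = 1/(7866/5) = 5/7866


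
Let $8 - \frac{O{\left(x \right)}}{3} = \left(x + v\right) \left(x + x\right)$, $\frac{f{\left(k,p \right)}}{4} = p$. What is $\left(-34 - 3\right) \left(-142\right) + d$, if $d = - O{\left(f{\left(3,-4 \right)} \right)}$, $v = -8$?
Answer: $7534$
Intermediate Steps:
$f{\left(k,p \right)} = 4 p$
$O{\left(x \right)} = 24 - 6 x \left(-8 + x\right)$ ($O{\left(x \right)} = 24 - 3 \left(x - 8\right) \left(x + x\right) = 24 - 3 \left(-8 + x\right) 2 x = 24 - 3 \cdot 2 x \left(-8 + x\right) = 24 - 6 x \left(-8 + x\right)$)
$d = 2280$ ($d = - (24 - 6 \left(4 \left(-4\right)\right)^{2} + 48 \cdot 4 \left(-4\right)) = - (24 - 6 \left(-16\right)^{2} + 48 \left(-16\right)) = - (24 - 1536 - 768) = \left(-1\right) \left(-2280\right) = 2280$)
$\left(-34 - 3\right) \left(-142\right) + d = \left(-34 - 3\right) \left(-142\right) + 2280 = \left(-37\right) \left(-142\right) + 2280 = 5254 + 2280 = 7534$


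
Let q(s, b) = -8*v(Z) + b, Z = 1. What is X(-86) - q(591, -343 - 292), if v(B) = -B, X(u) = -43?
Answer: 584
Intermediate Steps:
q(s, b) = 8 + b (q(s, b) = -(-8) + b = -8*(-1) + b = 8 + b)
X(-86) - q(591, -343 - 292) = -43 - (8 + (-343 - 292)) = -43 - (8 - 635) = -43 - 1*(-627) = -43 + 627 = 584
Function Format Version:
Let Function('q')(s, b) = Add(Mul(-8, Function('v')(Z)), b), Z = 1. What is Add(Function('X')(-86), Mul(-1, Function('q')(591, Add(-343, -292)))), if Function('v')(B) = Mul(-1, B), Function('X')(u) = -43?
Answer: 584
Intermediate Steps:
Function('q')(s, b) = Add(8, b) (Function('q')(s, b) = Add(Mul(-8, Mul(-1, 1)), b) = Add(Mul(-8, -1), b) = Add(8, b))
Add(Function('X')(-86), Mul(-1, Function('q')(591, Add(-343, -292)))) = Add(-43, Mul(-1, Add(8, Add(-343, -292)))) = Add(-43, Mul(-1, Add(8, -635))) = Add(-43, Mul(-1, -627)) = Add(-43, 627) = 584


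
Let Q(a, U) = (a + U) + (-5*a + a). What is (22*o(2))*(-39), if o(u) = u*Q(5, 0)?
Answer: 25740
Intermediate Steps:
Q(a, U) = U - 3*a (Q(a, U) = (U + a) - 4*a = U - 3*a)
o(u) = -15*u (o(u) = u*(0 - 3*5) = u*(0 - 15) = u*(-15) = -15*u)
(22*o(2))*(-39) = (22*(-15*2))*(-39) = (22*(-30))*(-39) = -660*(-39) = 25740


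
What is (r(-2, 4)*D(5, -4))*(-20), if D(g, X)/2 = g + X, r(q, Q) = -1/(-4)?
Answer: -10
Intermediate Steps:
r(q, Q) = ¼ (r(q, Q) = -1*(-¼) = ¼)
D(g, X) = 2*X + 2*g (D(g, X) = 2*(g + X) = 2*(X + g) = 2*X + 2*g)
(r(-2, 4)*D(5, -4))*(-20) = ((2*(-4) + 2*5)/4)*(-20) = ((-8 + 10)/4)*(-20) = ((¼)*2)*(-20) = (½)*(-20) = -10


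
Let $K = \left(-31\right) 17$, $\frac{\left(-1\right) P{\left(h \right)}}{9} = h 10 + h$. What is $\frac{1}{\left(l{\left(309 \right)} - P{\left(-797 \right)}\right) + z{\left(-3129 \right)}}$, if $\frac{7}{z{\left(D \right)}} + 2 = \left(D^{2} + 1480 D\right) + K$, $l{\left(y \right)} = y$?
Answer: $- \frac{5159192}{405481536041} \approx -1.2724 \cdot 10^{-5}$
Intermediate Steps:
$P{\left(h \right)} = - 99 h$ ($P{\left(h \right)} = - 9 \left(h 10 + h\right) = - 9 \left(10 h + h\right) = - 9 \cdot 11 h = - 99 h$)
$K = -527$
$z{\left(D \right)} = \frac{7}{-529 + D^{2} + 1480 D}$ ($z{\left(D \right)} = \frac{7}{-2 - \left(527 - D^{2} - 1480 D\right)} = \frac{7}{-2 + \left(-527 + D^{2} + 1480 D\right)} = \frac{7}{-529 + D^{2} + 1480 D}$)
$\frac{1}{\left(l{\left(309 \right)} - P{\left(-797 \right)}\right) + z{\left(-3129 \right)}} = \frac{1}{\left(309 - \left(-99\right) \left(-797\right)\right) + \frac{7}{-529 + \left(-3129\right)^{2} + 1480 \left(-3129\right)}} = \frac{1}{\left(309 - 78903\right) + \frac{7}{-529 + 9790641 - 4630920}} = \frac{1}{\left(309 - 78903\right) + \frac{7}{5159192}} = \frac{1}{-78594 + 7 \cdot \frac{1}{5159192}} = \frac{1}{-78594 + \frac{7}{5159192}} = \frac{1}{- \frac{405481536041}{5159192}} = - \frac{5159192}{405481536041}$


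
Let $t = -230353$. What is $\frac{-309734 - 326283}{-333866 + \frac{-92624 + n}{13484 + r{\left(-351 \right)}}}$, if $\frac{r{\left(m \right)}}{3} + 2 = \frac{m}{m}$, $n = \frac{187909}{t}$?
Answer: $\frac{1975080063957481}{1036805071167919} \approx 1.905$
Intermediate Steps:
$n = - \frac{187909}{230353}$ ($n = \frac{187909}{-230353} = 187909 \left(- \frac{1}{230353}\right) = - \frac{187909}{230353} \approx -0.81574$)
$r{\left(m \right)} = -3$ ($r{\left(m \right)} = -6 + 3 \frac{m}{m} = -6 + 3 \cdot 1 = -6 + 3 = -3$)
$\frac{-309734 - 326283}{-333866 + \frac{-92624 + n}{13484 + r{\left(-351 \right)}}} = \frac{-309734 - 326283}{-333866 + \frac{-92624 - \frac{187909}{230353}}{13484 - 3}} = - \frac{636017}{-333866 - \frac{21336404181}{230353 \cdot 13481}} = - \frac{636017}{-333866 - \frac{21336404181}{3105388793}} = - \frac{636017}{- \frac{1036805071167919}{3105388793}} = \left(-636017\right) \left(- \frac{3105388793}{1036805071167919}\right) = \frac{1975080063957481}{1036805071167919}$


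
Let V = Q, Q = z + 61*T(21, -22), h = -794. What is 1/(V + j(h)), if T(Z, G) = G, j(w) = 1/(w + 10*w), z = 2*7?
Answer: -8734/11598753 ≈ -0.00075301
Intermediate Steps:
z = 14
j(w) = 1/(11*w)
Q = -1328 (Q = 14 + 61*(-22) = 14 - 1342 = -1328)
V = -1328
1/(V + j(h)) = 1/(-1328 + (1/11)/(-794)) = 1/(-1328 + (1/11)*(-1/794)) = 1/(-1328 - 1/8734) = 1/(-11598753/8734) = -8734/11598753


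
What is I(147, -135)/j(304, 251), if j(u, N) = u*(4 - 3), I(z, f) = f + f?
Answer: -135/152 ≈ -0.88816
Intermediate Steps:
I(z, f) = 2*f
j(u, N) = u (j(u, N) = u*1 = u)
I(147, -135)/j(304, 251) = (2*(-135))/304 = -270*1/304 = -135/152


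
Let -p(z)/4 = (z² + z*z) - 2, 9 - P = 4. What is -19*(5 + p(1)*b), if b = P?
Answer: -95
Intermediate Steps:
P = 5 (P = 9 - 1*4 = 9 - 4 = 5)
p(z) = 8 - 8*z² (p(z) = -4*((z² + z*z) - 2) = -4*((z² + z²) - 2) = -4*(2*z² - 2) = -4*(-2 + 2*z²) = 8 - 8*z²)
b = 5
-19*(5 + p(1)*b) = -19*(5 + (8 - 8*1²)*5) = -19*(5 + (8 - 8*1)*5) = -19*(5 + (8 - 8)*5) = -19*(5 + 0*5) = -19*(5 + 0) = -19*5 = -95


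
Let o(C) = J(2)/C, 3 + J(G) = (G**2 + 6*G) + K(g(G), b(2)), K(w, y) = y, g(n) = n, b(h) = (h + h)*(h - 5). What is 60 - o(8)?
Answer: 479/8 ≈ 59.875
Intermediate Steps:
b(h) = 2*h*(-5 + h) (b(h) = (2*h)*(-5 + h) = 2*h*(-5 + h))
J(G) = -15 + G**2 + 6*G (J(G) = -3 + ((G**2 + 6*G) + 2*2*(-5 + 2)) = -3 + ((G**2 + 6*G) + 2*2*(-3)) = -3 + ((G**2 + 6*G) - 12) = -3 + (-12 + G**2 + 6*G) = -15 + G**2 + 6*G)
o(C) = 1/C (o(C) = (-15 + 2**2 + 6*2)/C = (-15 + 4 + 12)/C = 1/C)
60 - o(8) = 60 - 1/8 = 479/8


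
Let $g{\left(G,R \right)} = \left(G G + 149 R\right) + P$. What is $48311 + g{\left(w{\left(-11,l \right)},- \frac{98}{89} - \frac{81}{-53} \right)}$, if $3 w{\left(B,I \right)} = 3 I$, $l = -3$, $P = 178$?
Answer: $\frac{229065301}{4717} \approx 48562.0$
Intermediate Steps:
$w{\left(B,I \right)} = I$ ($w{\left(B,I \right)} = \frac{3 I}{3} = I$)
$g{\left(G,R \right)} = 178 + G^{2} + 149 R$ ($g{\left(G,R \right)} = \left(G G + 149 R\right) + 178 = \left(G^{2} + 149 R\right) + 178 = 178 + G^{2} + 149 R$)
$48311 + g{\left(w{\left(-11,l \right)},- \frac{98}{89} - \frac{81}{-53} \right)} = 48311 + \left(178 + \left(-3\right)^{2} + 149 \left(- \frac{98}{89} - \frac{81}{-53}\right)\right) = 48311 + \left(178 + 9 + 149 \left(\left(-98\right) \frac{1}{89} - - \frac{81}{53}\right)\right) = 48311 + \left(178 + 9 + 149 \left(- \frac{98}{89} + \frac{81}{53}\right)\right) = 48311 + \left(178 + 9 + 149 \cdot \frac{2015}{4717}\right) = 48311 + \left(178 + 9 + \frac{300235}{4717}\right) = 48311 + \frac{1182314}{4717} = \frac{229065301}{4717}$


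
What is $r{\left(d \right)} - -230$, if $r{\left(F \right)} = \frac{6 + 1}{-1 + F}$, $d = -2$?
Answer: $\frac{683}{3} \approx 227.67$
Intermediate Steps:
$r{\left(F \right)} = \frac{7}{-1 + F}$
$r{\left(d \right)} - -230 = \frac{7}{-1 - 2} - -230 = \frac{7}{-3} + 230 = 7 \left(- \frac{1}{3}\right) + 230 = - \frac{7}{3} + 230 = \frac{683}{3}$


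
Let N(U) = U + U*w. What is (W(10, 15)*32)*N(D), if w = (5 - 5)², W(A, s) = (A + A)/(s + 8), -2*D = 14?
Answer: -4480/23 ≈ -194.78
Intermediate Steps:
D = -7 (D = -½*14 = -7)
W(A, s) = 2*A/(8 + s) (W(A, s) = (2*A)/(8 + s) = 2*A/(8 + s))
w = 0 (w = 0² = 0)
N(U) = U (N(U) = U + U*0 = U + 0 = U)
(W(10, 15)*32)*N(D) = ((2*10/(8 + 15))*32)*(-7) = ((2*10/23)*32)*(-7) = ((2*10*(1/23))*32)*(-7) = ((20/23)*32)*(-7) = (640/23)*(-7) = -4480/23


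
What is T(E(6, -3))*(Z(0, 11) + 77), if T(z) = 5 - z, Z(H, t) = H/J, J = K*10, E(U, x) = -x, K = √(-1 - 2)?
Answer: 154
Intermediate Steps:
K = I*√3 (K = √(-3) = I*√3 ≈ 1.732*I)
J = 10*I*√3 (J = (I*√3)*10 = 10*I*√3 ≈ 17.32*I)
Z(H, t) = -I*H*√3/30 (Z(H, t) = H/((10*I*√3)) = H*(-I*√3/30) = -I*H*√3/30)
T(E(6, -3))*(Z(0, 11) + 77) = (5 - (-1)*(-3))*(-1/30*I*0*√3 + 77) = (5 - 1*3)*(0 + 77) = (5 - 3)*77 = 2*77 = 154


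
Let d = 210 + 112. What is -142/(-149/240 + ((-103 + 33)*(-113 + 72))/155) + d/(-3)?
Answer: -46040842/399423 ≈ -115.27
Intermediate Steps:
d = 322
-142/(-149/240 + ((-103 + 33)*(-113 + 72))/155) + d/(-3) = -142/(-149/240 + ((-103 + 33)*(-113 + 72))/155) + 322/(-3) = -142/(-149*1/240 - 70*(-41)*(1/155)) + 322*(-⅓) = -142/(-149/240 + 2870*(1/155)) - 322/3 = -142/(-149/240 + 574/31) - 322/3 = -142/133141/7440 - 322/3 = -142*7440/133141 - 322/3 = -1056480/133141 - 322/3 = -46040842/399423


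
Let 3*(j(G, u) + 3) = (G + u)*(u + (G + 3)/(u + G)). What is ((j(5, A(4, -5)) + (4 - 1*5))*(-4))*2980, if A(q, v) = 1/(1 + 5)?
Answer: 336740/27 ≈ 12472.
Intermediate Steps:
A(q, v) = 1/6
j(G, u) = -3 + (G + u)*(u + (3 + G)/(G + u))/3 (j(G, u) = -3 + ((G + u)*(u + (G + 3)/(u + G)))/3 = -3 + ((G + u)*(u + (3 + G)/(G + u)))/3 = -3 + (G + u)*(u + (3 + G)/(G + u))/3)
((j(5, A(4, -5)) + (4 - 1*5))*(-4))*2980 = (((-2 + (1/3)*5 + (1/6)**2/3 + (1/3)*5*(1/6)) + (4 - 1*5))*(-4))*2980 = (((-2 + 5/3 + (1/3)*(1/36) + 5/18) + (4 - 5))*(-4))*2980 = (((-2 + 5/3 + 1/108 + 5/18) - 1)*(-4))*2980 = ((-5/108 - 1)*(-4))*2980 = -113/108*(-4)*2980 = (113/27)*2980 = 336740/27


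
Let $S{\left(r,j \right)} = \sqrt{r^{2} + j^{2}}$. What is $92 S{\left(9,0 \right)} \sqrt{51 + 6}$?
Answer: $828 \sqrt{57} \approx 6251.3$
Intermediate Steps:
$S{\left(r,j \right)} = \sqrt{j^{2} + r^{2}}$
$92 S{\left(9,0 \right)} \sqrt{51 + 6} = 92 \sqrt{0^{2} + 9^{2}} \sqrt{51 + 6} = 92 \sqrt{0 + 81} \sqrt{57} = 92 \sqrt{81} \sqrt{57} = 92 \cdot 9 \sqrt{57} = 828 \sqrt{57}$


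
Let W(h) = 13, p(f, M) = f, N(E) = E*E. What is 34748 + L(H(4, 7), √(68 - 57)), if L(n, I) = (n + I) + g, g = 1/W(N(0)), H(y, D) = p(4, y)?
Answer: 451777/13 + √11 ≈ 34755.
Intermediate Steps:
N(E) = E²
H(y, D) = 4
g = 1/13 ≈ 0.076923
L(n, I) = 1/13 + I + n (L(n, I) = (n + I) + 1/13 = (I + n) + 1/13 = 1/13 + I + n)
34748 + L(H(4, 7), √(68 - 57)) = 34748 + (1/13 + √(68 - 57) + 4) = 34748 + (1/13 + √11 + 4) = 34748 + (53/13 + √11) = 451777/13 + √11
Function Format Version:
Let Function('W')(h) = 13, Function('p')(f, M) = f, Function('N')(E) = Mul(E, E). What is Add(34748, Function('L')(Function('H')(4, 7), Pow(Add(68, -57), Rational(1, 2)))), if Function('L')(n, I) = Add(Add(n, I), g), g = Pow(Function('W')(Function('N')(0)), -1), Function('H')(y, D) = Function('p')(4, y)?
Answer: Add(Rational(451777, 13), Pow(11, Rational(1, 2))) ≈ 34755.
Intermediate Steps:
Function('N')(E) = Pow(E, 2)
Function('H')(y, D) = 4
g = Rational(1, 13) (g = Pow(13, -1) = Rational(1, 13) ≈ 0.076923)
Function('L')(n, I) = Add(Rational(1, 13), I, n) (Function('L')(n, I) = Add(Add(n, I), Rational(1, 13)) = Add(Add(I, n), Rational(1, 13)) = Add(Rational(1, 13), I, n))
Add(34748, Function('L')(Function('H')(4, 7), Pow(Add(68, -57), Rational(1, 2)))) = Add(34748, Add(Rational(1, 13), Pow(Add(68, -57), Rational(1, 2)), 4)) = Add(34748, Add(Rational(1, 13), Pow(11, Rational(1, 2)), 4)) = Add(34748, Add(Rational(53, 13), Pow(11, Rational(1, 2)))) = Add(Rational(451777, 13), Pow(11, Rational(1, 2)))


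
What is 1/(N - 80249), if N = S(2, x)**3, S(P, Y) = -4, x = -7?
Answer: -1/80313 ≈ -1.2451e-5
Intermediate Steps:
N = -64 (N = (-4)**3 = -64)
1/(N - 80249) = 1/(-64 - 80249) = 1/(-80313) = -1/80313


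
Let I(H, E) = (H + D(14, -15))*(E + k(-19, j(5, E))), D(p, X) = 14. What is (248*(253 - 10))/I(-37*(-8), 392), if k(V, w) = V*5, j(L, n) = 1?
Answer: 36/55 ≈ 0.65455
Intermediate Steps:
k(V, w) = 5*V
I(H, E) = (-95 + E)*(14 + H) (I(H, E) = (H + 14)*(E + 5*(-19)) = (14 + H)*(E - 95) = (14 + H)*(-95 + E) = (-95 + E)*(14 + H))
(248*(253 - 10))/I(-37*(-8), 392) = (248*(253 - 10))/(-1330 - (-3515)*(-8) + 14*392 + 392*(-37*(-8))) = (248*243)/(-1330 - 95*296 + 5488 + 392*296) = 60264/(-1330 - 28120 + 5488 + 116032) = 60264/92070 = 60264*(1/92070) = 36/55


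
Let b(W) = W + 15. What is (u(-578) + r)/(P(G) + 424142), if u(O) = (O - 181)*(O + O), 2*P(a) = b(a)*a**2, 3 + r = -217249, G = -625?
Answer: -660152/118716483 ≈ -0.0055607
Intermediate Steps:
r = -217252 (r = -3 - 217249 = -217252)
b(W) = 15 + W
P(a) = a**2*(15 + a)/2 (P(a) = ((15 + a)*a**2)/2 = (a**2*(15 + a))/2 = a**2*(15 + a)/2)
u(O) = 2*O*(-181 + O) (u(O) = (-181 + O)*(2*O) = 2*O*(-181 + O))
(u(-578) + r)/(P(G) + 424142) = (2*(-578)*(-181 - 578) - 217252)/((1/2)*(-625)**2*(15 - 625) + 424142) = (2*(-578)*(-759) - 217252)/((1/2)*390625*(-610) + 424142) = (877404 - 217252)/(-119140625 + 424142) = 660152/(-118716483) = 660152*(-1/118716483) = -660152/118716483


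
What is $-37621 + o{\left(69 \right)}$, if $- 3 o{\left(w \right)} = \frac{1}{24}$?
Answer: $- \frac{2708713}{72} \approx -37621.0$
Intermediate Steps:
$o{\left(w \right)} = - \frac{1}{72}$ ($o{\left(w \right)} = - \frac{1}{3 \cdot 24} = \left(- \frac{1}{3}\right) \frac{1}{24} = - \frac{1}{72}$)
$-37621 + o{\left(69 \right)} = -37621 - \frac{1}{72} = - \frac{2708713}{72}$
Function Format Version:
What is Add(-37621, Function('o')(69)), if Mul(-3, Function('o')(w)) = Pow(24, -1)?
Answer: Rational(-2708713, 72) ≈ -37621.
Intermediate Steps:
Function('o')(w) = Rational(-1, 72) (Function('o')(w) = Mul(Rational(-1, 3), Pow(24, -1)) = Mul(Rational(-1, 3), Rational(1, 24)) = Rational(-1, 72))
Add(-37621, Function('o')(69)) = Add(-37621, Rational(-1, 72)) = Rational(-2708713, 72)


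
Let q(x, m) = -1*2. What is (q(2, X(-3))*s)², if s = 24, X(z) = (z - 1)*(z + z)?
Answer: 2304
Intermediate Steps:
X(z) = 2*z*(-1 + z) (X(z) = (-1 + z)*(2*z) = 2*z*(-1 + z))
q(x, m) = -2
(q(2, X(-3))*s)² = (-2*24)² = (-48)² = 2304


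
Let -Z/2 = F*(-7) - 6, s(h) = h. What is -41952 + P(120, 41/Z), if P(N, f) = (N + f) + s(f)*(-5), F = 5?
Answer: -41834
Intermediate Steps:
Z = 82 (Z = -2*(5*(-7) - 6) = -2*(-35 - 6) = -2*(-41) = 82)
P(N, f) = N - 4*f (P(N, f) = (N + f) + f*(-5) = (N + f) - 5*f = N - 4*f)
-41952 + P(120, 41/Z) = -41952 + (120 - 164/82) = -41952 + (120 - 4*½) = -41952 + (120 - 2) = -41952 + 118 = -41834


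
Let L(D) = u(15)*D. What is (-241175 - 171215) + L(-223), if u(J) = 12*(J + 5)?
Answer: -465910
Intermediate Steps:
u(J) = 60 + 12*J (u(J) = 12*(5 + J) = 60 + 12*J)
L(D) = 240*D (L(D) = (60 + 12*15)*D = (60 + 180)*D = 240*D)
(-241175 - 171215) + L(-223) = (-241175 - 171215) + 240*(-223) = -412390 - 53520 = -465910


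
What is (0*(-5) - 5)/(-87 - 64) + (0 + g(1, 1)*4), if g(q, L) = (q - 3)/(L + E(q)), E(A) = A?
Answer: -599/151 ≈ -3.9669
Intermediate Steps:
g(q, L) = (-3 + q)/(L + q) (g(q, L) = (q - 3)/(L + q) = (-3 + q)/(L + q))
(0*(-5) - 5)/(-87 - 64) + (0 + g(1, 1)*4) = (0*(-5) - 5)/(-87 - 64) + (0 + ((-3 + 1)/(1 + 1))*4) = (0 - 5)/(-151) + (0 + (-2/2)*4) = -1/151*(-5) + (0 + ((½)*(-2))*4) = 5/151 + (0 - 1*4) = 5/151 + (0 - 4) = 5/151 - 4 = -599/151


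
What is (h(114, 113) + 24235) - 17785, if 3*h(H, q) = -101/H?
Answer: 2205799/342 ≈ 6449.7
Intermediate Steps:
h(H, q) = -101/(3*H) (h(H, q) = (-101/H)/3 = -101/(3*H))
(h(114, 113) + 24235) - 17785 = (-101/3/114 + 24235) - 17785 = (-101/3*1/114 + 24235) - 17785 = (-101/342 + 24235) - 17785 = 8288269/342 - 17785 = 2205799/342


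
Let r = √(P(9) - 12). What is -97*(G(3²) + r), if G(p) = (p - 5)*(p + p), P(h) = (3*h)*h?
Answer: -6984 - 97*√231 ≈ -8458.3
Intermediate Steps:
P(h) = 3*h²
r = √231 (r = √(3*9² - 12) = √(3*81 - 12) = √(243 - 12) = √231 ≈ 15.199)
G(p) = 2*p*(-5 + p) (G(p) = (-5 + p)*(2*p) = 2*p*(-5 + p))
-97*(G(3²) + r) = -97*(2*3²*(-5 + 3²) + √231) = -97*(2*9*(-5 + 9) + √231) = -97*(2*9*4 + √231) = -97*(72 + √231) = -6984 - 97*√231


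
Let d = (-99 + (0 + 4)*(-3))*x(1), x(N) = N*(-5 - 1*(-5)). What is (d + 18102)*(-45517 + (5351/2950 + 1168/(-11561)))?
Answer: -14049836452734789/17052475 ≈ -8.2392e+8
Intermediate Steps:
x(N) = 0 (x(N) = N*(-5 + 5) = N*0 = 0)
d = 0 (d = (-99 + (0 + 4)*(-3))*0 = (-99 + 4*(-3))*0 = (-99 - 12)*0 = -111*0 = 0)
(d + 18102)*(-45517 + (5351/2950 + 1168/(-11561))) = (0 + 18102)*(-45517 + (5351/2950 + 1168/(-11561))) = 18102*(-45517 + (5351*(1/2950) + 1168*(-1/11561))) = 18102*(-45517 + (5351/2950 - 1168/11561)) = 18102*(-45517 + 58417311/34104950) = 18102*(-1552296591839/34104950) = -14049836452734789/17052475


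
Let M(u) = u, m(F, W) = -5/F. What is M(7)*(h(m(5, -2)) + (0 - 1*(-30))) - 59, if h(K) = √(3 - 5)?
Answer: 151 + 7*I*√2 ≈ 151.0 + 9.8995*I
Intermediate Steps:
h(K) = I*√2 (h(K) = √(-2) = I*√2)
M(7)*(h(m(5, -2)) + (0 - 1*(-30))) - 59 = 7*(I*√2 + (0 - 1*(-30))) - 59 = 7*(I*√2 + (0 + 30)) - 59 = 7*(I*√2 + 30) - 59 = 7*(30 + I*√2) - 59 = (210 + 7*I*√2) - 59 = 151 + 7*I*√2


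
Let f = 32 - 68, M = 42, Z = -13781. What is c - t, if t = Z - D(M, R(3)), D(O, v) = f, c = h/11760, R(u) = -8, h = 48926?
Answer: 80845063/5880 ≈ 13749.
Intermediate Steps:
c = 24463/5880 (c = 48926/11760 = 48926*(1/11760) = 24463/5880 ≈ 4.1604)
f = -36
D(O, v) = -36
t = -13745 (t = -13781 - 1*(-36) = -13781 + 36 = -13745)
c - t = 24463/5880 - 1*(-13745) = 24463/5880 + 13745 = 80845063/5880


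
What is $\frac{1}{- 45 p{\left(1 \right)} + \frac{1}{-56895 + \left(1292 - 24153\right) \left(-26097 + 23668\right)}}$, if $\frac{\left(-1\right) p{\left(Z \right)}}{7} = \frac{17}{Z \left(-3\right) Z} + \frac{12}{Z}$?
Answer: $\frac{55472474}{110667585631} \approx 0.00050125$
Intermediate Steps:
$p{\left(Z \right)} = - \frac{84}{Z} + \frac{119}{3 Z^{2}}$ ($p{\left(Z \right)} = - 7 \left(\frac{17}{Z \left(-3\right) Z} + \frac{12}{Z}\right) = - 7 \left(\frac{17}{- 3 Z Z} + \frac{12}{Z}\right) = - 7 \left(\frac{17}{\left(-3\right) Z^{2}} + \frac{12}{Z}\right) = - 7 \left(17 \left(- \frac{1}{3 Z^{2}}\right) + \frac{12}{Z}\right) = - 7 \left(- \frac{17}{3 Z^{2}} + \frac{12}{Z}\right) = - 7 \left(\frac{12}{Z} - \frac{17}{3 Z^{2}}\right) = - \frac{84}{Z} + \frac{119}{3 Z^{2}}$)
$\frac{1}{- 45 p{\left(1 \right)} + \frac{1}{-56895 + \left(1292 - 24153\right) \left(-26097 + 23668\right)}} = \frac{1}{- 45 \frac{7 \left(17 - 36\right)}{3 \cdot 1} + \frac{1}{-56895 + \left(1292 - 24153\right) \left(-26097 + 23668\right)}} = \frac{1}{- 45 \cdot \frac{7}{3} \cdot 1 \left(17 - 36\right) + \frac{1}{-56895 - -55529369}} = \frac{1}{- 45 \cdot \frac{7}{3} \cdot 1 \left(-19\right) + \frac{1}{-56895 + 55529369}} = \frac{1}{\left(-45\right) \left(- \frac{133}{3}\right) + \frac{1}{55472474}} = \frac{1}{1995 + \frac{1}{55472474}} = \frac{1}{\frac{110667585631}{55472474}} = \frac{55472474}{110667585631}$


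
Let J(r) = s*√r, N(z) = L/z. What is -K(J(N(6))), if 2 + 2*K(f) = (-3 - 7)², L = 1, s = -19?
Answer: -49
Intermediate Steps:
N(z) = 1/z
J(r) = -19*√r
K(f) = 49 (K(f) = -1 + (-3 - 7)²/2 = -1 + (½)*(-10)² = -1 + (½)*100 = -1 + 50 = 49)
-K(J(N(6))) = -1*49 = -49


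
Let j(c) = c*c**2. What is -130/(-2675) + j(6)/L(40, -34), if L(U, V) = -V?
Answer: 58222/9095 ≈ 6.4015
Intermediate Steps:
j(c) = c**3
-130/(-2675) + j(6)/L(40, -34) = -130/(-2675) + 6**3/((-1*(-34))) = -130*(-1/2675) + 216/34 = 26/535 + 216*(1/34) = 26/535 + 108/17 = 58222/9095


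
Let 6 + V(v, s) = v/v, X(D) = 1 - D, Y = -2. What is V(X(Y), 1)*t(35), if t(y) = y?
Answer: -175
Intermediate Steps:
V(v, s) = -5 (V(v, s) = -6 + v/v = -6 + 1 = -5)
V(X(Y), 1)*t(35) = -5*35 = -175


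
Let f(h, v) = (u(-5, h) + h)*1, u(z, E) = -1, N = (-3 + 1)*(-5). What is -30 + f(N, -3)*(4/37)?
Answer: -1074/37 ≈ -29.027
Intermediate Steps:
N = 10 (N = -2*(-5) = 10)
f(h, v) = -1 + h (f(h, v) = (-1 + h)*1 = -1 + h)
-30 + f(N, -3)*(4/37) = -30 + (-1 + 10)*(4/37) = -30 + 9*(4*(1/37)) = -30 + 9*(4/37) = -30 + 36/37 = -1074/37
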